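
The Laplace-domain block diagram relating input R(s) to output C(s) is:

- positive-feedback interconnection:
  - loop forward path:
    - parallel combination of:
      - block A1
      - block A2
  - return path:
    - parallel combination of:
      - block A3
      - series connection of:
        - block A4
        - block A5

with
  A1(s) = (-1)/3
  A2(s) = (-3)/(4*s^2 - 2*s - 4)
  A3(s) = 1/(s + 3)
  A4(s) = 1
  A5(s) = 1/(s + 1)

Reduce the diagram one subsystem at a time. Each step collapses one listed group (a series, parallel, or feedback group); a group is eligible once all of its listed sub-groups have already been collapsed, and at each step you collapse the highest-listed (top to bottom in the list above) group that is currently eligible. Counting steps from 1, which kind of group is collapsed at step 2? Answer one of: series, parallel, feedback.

Step 1. sum the parallel branches A1, A2
Step 2. series reduction of A4, A5
Step 3. add A3, (A4*A5) (parallel)
Step 4. feedback reduction of (A1+A2), (A3+(A4*A5))
The group at step 2 is a series group.

Therefore the answer is series.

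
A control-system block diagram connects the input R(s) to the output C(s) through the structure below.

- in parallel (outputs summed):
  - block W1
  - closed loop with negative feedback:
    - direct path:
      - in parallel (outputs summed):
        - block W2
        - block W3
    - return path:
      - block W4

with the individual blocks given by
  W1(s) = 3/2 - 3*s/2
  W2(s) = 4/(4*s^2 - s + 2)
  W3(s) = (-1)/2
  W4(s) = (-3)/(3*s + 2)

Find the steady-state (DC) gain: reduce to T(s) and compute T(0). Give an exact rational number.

Reducing step by step:

Step 1. parallel reduction of W2, W3, giving (-4*s^2 + s + 6)/(8*s^2 - 2*s + 4)
Step 2. reduce the feedback loop with forward (W2+W3) and return W4, giving (-12*s^3 - 5*s^2 + 20*s + 12)/(24*s^3 + 22*s^2 + 5*s - 10)
Step 3. reduce the parallel group W1, [(W2+W3)/(1+(W2+W3)*W4)], giving (-72*s^4 - 18*s^3 + 41*s^2 + 85*s - 6)/(48*s^3 + 44*s^2 + 10*s - 20)
That last expression is T(s); at s = 0 only the constant terms survive, so T(0) = -6/(-20) = 3/10.

Answer: 3/10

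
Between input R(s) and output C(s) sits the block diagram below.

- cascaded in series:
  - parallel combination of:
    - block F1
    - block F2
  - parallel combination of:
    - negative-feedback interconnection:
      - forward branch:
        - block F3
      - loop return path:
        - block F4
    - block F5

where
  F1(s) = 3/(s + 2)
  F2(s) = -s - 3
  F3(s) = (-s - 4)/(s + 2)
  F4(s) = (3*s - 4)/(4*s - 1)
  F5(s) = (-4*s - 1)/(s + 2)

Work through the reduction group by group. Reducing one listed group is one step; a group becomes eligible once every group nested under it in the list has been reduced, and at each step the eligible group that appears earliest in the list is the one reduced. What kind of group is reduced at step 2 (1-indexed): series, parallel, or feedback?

Answer: feedback

Working:
[1] add F1, F2 (parallel)
[2] feedback reduction of F3, F4
[3] parallel reduction of [F3/(1+F3*F4)], F5
[4] cascade (F1+F2), ([F3/(1+F3*F4)]+F5)
Step 2 collapses a feedback group.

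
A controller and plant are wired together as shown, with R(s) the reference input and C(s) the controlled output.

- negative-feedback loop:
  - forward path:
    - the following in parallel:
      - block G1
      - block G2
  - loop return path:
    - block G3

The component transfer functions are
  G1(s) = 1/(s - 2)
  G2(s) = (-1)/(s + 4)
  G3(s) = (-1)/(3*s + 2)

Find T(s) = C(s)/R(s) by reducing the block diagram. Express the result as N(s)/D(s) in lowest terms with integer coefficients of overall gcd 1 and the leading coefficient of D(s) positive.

Step 1: combine G1, G2 in parallel -> 6/(s^2 + 2*s - 8)
Step 2: feedback reduction of (G1+G2), G3, which is the overall transfer function T(s) = C(s)/R(s) in lowest terms

Final answer: (18*s + 12)/(3*s^3 + 8*s^2 - 20*s - 22)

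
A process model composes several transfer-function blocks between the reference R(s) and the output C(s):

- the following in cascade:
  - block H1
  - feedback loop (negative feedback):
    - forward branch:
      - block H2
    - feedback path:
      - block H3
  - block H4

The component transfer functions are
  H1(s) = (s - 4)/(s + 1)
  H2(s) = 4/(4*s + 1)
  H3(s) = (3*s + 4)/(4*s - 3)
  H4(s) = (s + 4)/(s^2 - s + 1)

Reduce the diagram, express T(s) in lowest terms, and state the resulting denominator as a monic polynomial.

Step 1: feedback reduction of H2, H3 gives (16*s - 12)/(16*s^2 + 4*s + 13)
Step 2: cascade H1, [H2/(1+H2*H3)], H4 gives (16*s^3 - 12*s^2 - 256*s + 192)/(16*s^5 + 4*s^4 + 13*s^3 + 16*s^2 + 4*s + 13)
No further cancellation is possible in the step-2 result, so that is T(s). Its denominator becomes monic after dividing by the leading coefficient 16.

Hence the answer: s^5 + s^4/4 + 13*s^3/16 + s^2 + s/4 + 13/16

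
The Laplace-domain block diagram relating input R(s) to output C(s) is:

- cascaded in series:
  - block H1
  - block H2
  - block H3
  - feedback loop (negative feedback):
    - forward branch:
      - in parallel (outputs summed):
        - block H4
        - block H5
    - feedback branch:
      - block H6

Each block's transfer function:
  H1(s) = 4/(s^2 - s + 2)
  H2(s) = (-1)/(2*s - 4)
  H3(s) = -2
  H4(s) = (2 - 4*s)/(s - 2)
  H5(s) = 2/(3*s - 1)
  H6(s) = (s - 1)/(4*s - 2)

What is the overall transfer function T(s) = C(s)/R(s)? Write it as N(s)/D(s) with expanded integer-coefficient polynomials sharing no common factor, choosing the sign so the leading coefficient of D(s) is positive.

Step 1. combine H4, H5 in parallel: (-12*s^2 + 12*s - 6)/(3*s^2 - 7*s + 2)
Step 2. feedback reduction of (H4+H5), H6: (24*s^3 - 36*s^2 + 24*s - 6)/(5*s^2 - 2*s - 1)
Step 3. reduce the series chain H1, H2, H3, [(H4+H5)/(1+(H4+H5)*H6)], giving the overall T(s)

Therefore the answer is (96*s^3 - 144*s^2 + 96*s - 24)/(5*s^5 - 17*s^4 + 25*s^3 - 25*s^2 + 4*s + 4).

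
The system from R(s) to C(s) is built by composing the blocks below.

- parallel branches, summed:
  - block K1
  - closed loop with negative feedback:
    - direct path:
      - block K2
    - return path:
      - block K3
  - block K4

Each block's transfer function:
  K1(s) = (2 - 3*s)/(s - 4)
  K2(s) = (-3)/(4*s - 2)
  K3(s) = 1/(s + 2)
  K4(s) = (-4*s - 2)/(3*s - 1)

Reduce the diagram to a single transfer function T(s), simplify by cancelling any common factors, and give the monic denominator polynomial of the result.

The answer is s^4 - 17*s^3/6 - 83*s^2/12 + 115*s/12 - 7/3.

Reasoning:
Step 1. reduce the feedback loop with forward K2 and return K3; result (-3*s - 6)/(4*s^2 + 6*s - 7)
Step 2. add K1, [K2/(1+K2*K3)], K4 (parallel); result (-52*s^4 + 5*s^3 + 274*s^2 - 59*s - 66)/(12*s^4 - 34*s^3 - 83*s^2 + 115*s - 28)
That last expression is T(s), already simplified. Scaling its denominator by 1/12 (the reciprocal of the leading coefficient) yields the monic denominator.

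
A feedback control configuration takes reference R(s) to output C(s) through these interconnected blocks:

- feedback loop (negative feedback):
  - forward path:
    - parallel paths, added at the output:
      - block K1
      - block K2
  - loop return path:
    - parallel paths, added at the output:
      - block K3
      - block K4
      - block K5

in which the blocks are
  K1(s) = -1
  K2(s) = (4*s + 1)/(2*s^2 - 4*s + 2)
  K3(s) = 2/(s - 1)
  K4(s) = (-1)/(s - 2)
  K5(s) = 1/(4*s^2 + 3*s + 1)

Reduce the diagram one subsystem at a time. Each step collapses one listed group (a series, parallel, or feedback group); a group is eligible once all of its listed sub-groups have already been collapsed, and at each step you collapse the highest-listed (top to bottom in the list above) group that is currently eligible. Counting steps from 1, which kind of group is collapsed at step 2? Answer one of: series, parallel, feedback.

Reducing step by step:

(1) combine K1, K2 in parallel
(2) reduce the parallel group K3, K4, K5
(3) collapse the loop ((K1+K2) forward, (K3+K4+K5) return)
The group at step 2 is a parallel group.

Answer: parallel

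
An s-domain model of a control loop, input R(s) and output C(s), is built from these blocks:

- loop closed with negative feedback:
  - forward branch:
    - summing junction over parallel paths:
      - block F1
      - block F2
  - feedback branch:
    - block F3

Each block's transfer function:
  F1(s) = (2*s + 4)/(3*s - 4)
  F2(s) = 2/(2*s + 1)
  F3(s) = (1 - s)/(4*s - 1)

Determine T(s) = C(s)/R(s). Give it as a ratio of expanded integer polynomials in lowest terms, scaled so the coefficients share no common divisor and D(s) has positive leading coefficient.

The answer is (16*s^3 + 60*s^2 - 32*s + 4)/(20*s^3 - 38*s^2 + 9*s).

Reasoning:
Step 1: add F1, F2 (parallel) gives (4*s^2 + 16*s - 4)/(6*s^2 - 5*s - 4)
Step 2: feedback reduction of (F1+F2), F3, giving the overall T(s)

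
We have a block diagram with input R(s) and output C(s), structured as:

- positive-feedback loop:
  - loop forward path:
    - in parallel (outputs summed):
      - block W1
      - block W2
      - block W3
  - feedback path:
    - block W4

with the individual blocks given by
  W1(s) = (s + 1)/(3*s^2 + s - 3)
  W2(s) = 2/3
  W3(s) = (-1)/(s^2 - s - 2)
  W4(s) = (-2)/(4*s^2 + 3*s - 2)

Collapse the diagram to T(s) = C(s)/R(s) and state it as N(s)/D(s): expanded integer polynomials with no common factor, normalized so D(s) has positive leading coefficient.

1. sum the parallel branches W1, W2, W3 gives (6*s^4 - s^3 - 29*s^2 - 10*s + 15)/(9*s^4 - 6*s^3 - 30*s^2 + 3*s + 18)
2. collapse the loop ((W1+W2+W3) forward, W4 return); the result is T(s) itself (integer coefficients, no common factor, positive leading denominator coefficient)

Hence the answer: (24*s^6 + 14*s^5 - 131*s^4 - 125*s^3 + 88*s^2 + 65*s - 30)/(36*s^6 + 3*s^5 - 144*s^4 - 68*s^3 + 83*s^2 + 28*s - 6)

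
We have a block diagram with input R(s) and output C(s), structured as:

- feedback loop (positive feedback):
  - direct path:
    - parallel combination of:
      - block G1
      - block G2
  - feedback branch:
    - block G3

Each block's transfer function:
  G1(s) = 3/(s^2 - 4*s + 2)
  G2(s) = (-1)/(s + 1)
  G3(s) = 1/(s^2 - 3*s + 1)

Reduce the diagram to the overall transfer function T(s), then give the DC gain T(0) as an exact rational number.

[1] sum the parallel branches G1, G2 = (-s^2 + 7*s + 1)/(s^3 - 3*s^2 - 2*s + 2)
[2] apply the feedback formula to (G1+G2), G3 = (-s^4 + 10*s^3 - 21*s^2 + 4*s + 1)/(s^5 - 6*s^4 + 8*s^3 + 6*s^2 - 15*s + 1)
Evaluating the step-2 result (the overall T(s)) at s = 0 gives T(0) = 1/1 = 1.

Therefore the answer is 1.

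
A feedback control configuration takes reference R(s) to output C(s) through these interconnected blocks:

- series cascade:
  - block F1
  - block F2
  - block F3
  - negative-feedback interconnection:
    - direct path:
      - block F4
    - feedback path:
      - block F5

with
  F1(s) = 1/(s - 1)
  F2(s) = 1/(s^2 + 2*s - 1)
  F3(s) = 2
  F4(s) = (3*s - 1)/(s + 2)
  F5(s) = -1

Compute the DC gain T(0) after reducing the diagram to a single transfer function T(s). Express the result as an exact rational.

[1] apply the feedback formula to F4, F5 -> (1 - 3*s)/(2*s - 3)
[2] cascade F1, F2, F3, [F4/(1+F4*F5)] -> (2 - 6*s)/(2*s^4 - s^3 - 9*s^2 + 11*s - 3)
That last expression is T(s); at s = 0 only the constant terms survive, so T(0) = 2/(-3) = -2/3.

Hence the answer: -2/3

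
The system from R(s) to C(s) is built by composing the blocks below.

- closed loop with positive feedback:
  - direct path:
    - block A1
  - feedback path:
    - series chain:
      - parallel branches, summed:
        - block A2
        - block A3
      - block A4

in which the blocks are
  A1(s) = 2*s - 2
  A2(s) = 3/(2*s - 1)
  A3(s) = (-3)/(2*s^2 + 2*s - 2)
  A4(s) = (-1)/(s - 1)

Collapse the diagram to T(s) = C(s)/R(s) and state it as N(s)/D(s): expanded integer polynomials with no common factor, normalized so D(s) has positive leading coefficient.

Reducing step by step:

(1) add A2, A3 (parallel) gives (6*s^2 - 3)/(4*s^3 + 2*s^2 - 6*s + 2)
(2) multiply (A2+A3), A4 (series) gives (3 - 6*s^2)/(4*s^4 - 2*s^3 - 8*s^2 + 8*s - 2)
(3) close the feedback loop around A1, ((A2+A3)*A4) - this is the overall T(s), already in the required normalized form

Answer: (4*s^4 - 2*s^3 - 8*s^2 + 8*s - 2)/(2*s^3 + 7*s^2 - 3*s - 2)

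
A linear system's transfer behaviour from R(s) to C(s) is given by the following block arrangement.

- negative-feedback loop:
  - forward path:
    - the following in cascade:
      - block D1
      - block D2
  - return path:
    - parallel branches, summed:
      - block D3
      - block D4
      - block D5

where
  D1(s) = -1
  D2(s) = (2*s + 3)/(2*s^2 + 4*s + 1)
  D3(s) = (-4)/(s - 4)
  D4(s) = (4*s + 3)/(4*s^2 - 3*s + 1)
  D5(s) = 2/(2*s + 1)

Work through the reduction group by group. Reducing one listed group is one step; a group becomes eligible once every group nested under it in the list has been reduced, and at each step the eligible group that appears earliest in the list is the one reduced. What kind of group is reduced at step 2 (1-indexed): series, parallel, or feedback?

[1] combine D1, D2 in series
[2] sum the parallel branches D3, D4, D5
[3] reduce the feedback loop with forward (D1*D2) and return (D3+D4+D5)
The group at step 2 is a parallel group.

Hence the answer: parallel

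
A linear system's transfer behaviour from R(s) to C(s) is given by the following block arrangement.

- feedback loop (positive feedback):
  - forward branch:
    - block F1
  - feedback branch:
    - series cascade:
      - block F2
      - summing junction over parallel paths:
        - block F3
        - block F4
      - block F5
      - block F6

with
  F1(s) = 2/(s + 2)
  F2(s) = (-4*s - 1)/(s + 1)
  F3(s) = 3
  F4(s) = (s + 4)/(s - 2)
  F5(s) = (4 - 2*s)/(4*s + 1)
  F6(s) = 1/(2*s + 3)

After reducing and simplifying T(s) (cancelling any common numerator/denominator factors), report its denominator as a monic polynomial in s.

First reduce the diagram to T(s).

Step 1: combine F3, F4 in parallel = (4*s - 2)/(s - 2)
Step 2: cascade F2, (F3+F4), F5, F6 = (8*s - 4)/(2*s^2 + 5*s + 3)
Step 3: close the feedback loop around F1, (F2*(F3+F4)*F5*F6) = (4*s^2 + 10*s + 6)/(2*s^3 + 9*s^2 - 3*s + 14)
That last expression is T(s), already simplified. Scaling its denominator by 1/2 (the reciprocal of the leading coefficient) yields the monic denominator.

Answer: s^3 + 9*s^2/2 - 3*s/2 + 7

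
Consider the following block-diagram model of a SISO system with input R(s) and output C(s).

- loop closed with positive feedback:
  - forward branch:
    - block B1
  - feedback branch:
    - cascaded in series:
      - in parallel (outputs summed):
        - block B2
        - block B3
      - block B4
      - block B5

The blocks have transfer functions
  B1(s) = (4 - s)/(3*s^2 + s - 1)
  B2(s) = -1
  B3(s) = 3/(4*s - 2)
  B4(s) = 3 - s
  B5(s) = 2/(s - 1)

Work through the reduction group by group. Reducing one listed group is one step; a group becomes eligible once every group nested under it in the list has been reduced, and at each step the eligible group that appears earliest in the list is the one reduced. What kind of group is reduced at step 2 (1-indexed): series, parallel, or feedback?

Answer: series

Working:
[1] add B2, B3 (parallel)
[2] cascade (B2+B3), B4, B5
[3] close the feedback loop around B1, ((B2+B3)*B4*B5)
Step 2 collapses a series group.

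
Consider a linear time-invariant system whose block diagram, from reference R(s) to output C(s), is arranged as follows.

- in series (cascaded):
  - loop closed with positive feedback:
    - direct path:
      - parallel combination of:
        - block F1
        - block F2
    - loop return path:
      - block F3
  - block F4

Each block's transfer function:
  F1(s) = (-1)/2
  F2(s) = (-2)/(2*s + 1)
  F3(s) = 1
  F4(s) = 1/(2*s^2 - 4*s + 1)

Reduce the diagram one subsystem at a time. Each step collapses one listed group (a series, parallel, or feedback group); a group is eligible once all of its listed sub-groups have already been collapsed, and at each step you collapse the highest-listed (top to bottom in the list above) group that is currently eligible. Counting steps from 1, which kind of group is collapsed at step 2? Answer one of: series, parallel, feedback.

The answer is feedback.

Reasoning:
Step 1 - parallel reduction of F1, F2
Step 2 - apply the feedback formula to (F1+F2), F3
Step 3 - multiply [(F1+F2)/(1-(F1+F2)*F3)], F4 (series)
So the answer for step 2 is feedback.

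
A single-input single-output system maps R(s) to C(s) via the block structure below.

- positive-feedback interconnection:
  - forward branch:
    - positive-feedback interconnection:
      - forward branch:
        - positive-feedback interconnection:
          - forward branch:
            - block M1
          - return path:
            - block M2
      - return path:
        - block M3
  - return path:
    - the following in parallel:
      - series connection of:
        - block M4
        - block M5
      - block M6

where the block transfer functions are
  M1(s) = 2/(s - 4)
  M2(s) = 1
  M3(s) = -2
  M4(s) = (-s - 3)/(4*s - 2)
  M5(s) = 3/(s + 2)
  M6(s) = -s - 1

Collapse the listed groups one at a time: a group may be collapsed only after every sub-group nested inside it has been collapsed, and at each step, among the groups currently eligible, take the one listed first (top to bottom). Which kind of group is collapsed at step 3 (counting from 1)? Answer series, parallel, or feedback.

[1] reduce the feedback loop with forward M1 and return M2
[2] apply the feedback formula to [M1/(1-M1*M2)], M3
[3] cascade M4, M5
[4] reduce the parallel group (M4*M5), M6
[5] apply the feedback formula to [[M1/(1-M1*M2)]/(1-[M1/(1-M1*M2)]*M3)], ((M4*M5)+M6)
The group at step 3 is a series group.

Answer: series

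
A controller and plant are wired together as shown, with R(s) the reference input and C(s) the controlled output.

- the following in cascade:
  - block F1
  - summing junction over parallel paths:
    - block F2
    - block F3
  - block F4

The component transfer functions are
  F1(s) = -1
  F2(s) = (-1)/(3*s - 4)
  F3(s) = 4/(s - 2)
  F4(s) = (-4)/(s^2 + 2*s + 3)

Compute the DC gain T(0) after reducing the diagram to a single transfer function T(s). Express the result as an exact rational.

First reduce the diagram to T(s).

Step 1: sum the parallel branches F2, F3 = (11*s - 14)/(3*s^2 - 10*s + 8)
Step 2: cascade F1, (F2+F3), F4 = (44*s - 56)/(3*s^4 - 4*s^3 - 3*s^2 - 14*s + 24)
Evaluating the step-2 result (the overall T(s)) at s = 0 gives T(0) = -56/24 = -7/3.

Answer: -7/3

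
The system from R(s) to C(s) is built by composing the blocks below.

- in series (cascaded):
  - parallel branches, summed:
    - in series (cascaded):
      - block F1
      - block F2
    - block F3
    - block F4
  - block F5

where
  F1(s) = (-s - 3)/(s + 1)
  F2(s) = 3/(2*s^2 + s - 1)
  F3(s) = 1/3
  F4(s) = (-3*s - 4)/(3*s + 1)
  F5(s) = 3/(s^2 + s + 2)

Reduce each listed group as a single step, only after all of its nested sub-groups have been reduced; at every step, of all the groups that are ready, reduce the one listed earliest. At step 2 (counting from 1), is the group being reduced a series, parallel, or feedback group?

Reducing step by step:

Step 1. series reduction of F1, F2
Step 2. add (F1*F2), F3, F4 (parallel)
Step 3. cascade ((F1*F2)+F3+F4), F5
At step 2 the group reduced is parallel.

Answer: parallel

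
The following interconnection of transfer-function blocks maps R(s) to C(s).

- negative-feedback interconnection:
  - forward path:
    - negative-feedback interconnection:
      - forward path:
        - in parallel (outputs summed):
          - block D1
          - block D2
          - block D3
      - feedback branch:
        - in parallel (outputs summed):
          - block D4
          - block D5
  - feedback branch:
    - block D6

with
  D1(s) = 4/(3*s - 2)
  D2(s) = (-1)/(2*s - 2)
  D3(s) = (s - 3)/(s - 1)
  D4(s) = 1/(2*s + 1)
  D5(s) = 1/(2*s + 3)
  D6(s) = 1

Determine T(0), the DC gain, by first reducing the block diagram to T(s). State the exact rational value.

Answer: 1/3

Working:
Step 1 - add D1, D2, D3 (parallel) gives (6*s^2 - 17*s + 6)/(6*s^2 - 10*s + 4)
Step 2 - combine D4, D5 in parallel gives (4*s + 4)/(4*s^2 + 8*s + 3)
Step 3 - apply the feedback formula to (D1+D2+D3), (D4+D5) gives (24*s^4 - 20*s^3 - 94*s^2 - 3*s + 18)/(24*s^4 + 32*s^3 - 90*s^2 - 42*s + 36)
Step 4 - feedback reduction of [(D1+D2+D3)/(1+(D1+D2+D3)*(D4+D5))], D6 gives (24*s^4 - 20*s^3 - 94*s^2 - 3*s + 18)/(48*s^4 + 12*s^3 - 184*s^2 - 45*s + 54)
The step-4 result is T(s). Setting s = 0: T(0) = 18/54 = 1/3.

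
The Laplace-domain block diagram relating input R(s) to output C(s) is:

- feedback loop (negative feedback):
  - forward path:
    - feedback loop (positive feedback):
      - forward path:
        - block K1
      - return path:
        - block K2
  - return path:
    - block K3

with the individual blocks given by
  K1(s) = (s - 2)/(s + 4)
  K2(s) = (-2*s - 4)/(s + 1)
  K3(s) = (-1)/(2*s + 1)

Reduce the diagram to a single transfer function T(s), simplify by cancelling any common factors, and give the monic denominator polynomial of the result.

The answer is s^3 + 2*s^2 - s/3 - 1/3.

Reasoning:
Step 1 - close the feedback loop around K1, K2; result (s^2 - s - 2)/(3*s^2 + 5*s - 4)
Step 2 - apply the feedback formula to [K1/(1-K1*K2)], K3; result (2*s^3 - s^2 - 5*s - 2)/(6*s^3 + 12*s^2 - 2*s - 2)
No further cancellation is possible in the step-2 result, so that is T(s). Its denominator becomes monic after dividing by the leading coefficient 6.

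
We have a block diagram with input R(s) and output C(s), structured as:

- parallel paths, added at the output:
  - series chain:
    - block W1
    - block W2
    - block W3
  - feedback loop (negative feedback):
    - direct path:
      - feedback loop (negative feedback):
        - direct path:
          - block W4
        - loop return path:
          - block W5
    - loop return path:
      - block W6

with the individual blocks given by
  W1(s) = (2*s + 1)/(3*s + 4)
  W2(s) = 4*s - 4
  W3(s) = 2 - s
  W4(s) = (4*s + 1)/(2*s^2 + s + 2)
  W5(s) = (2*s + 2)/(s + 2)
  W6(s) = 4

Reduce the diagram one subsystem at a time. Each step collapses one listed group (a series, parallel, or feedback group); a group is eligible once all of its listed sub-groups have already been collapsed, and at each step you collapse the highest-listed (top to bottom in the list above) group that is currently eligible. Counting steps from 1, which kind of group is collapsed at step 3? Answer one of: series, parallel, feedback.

Step 1: multiply W1, W2, W3 (series)
Step 2: collapse the loop (W4 forward, W5 return)
Step 3: apply the feedback formula to [W4/(1+W4*W5)], W6
Step 4: add (W1*W2*W3), [[W4/(1+W4*W5)]/(1+[W4/(1+W4*W5)]*W6)] (parallel)
At step 3 the group reduced is feedback.

Final answer: feedback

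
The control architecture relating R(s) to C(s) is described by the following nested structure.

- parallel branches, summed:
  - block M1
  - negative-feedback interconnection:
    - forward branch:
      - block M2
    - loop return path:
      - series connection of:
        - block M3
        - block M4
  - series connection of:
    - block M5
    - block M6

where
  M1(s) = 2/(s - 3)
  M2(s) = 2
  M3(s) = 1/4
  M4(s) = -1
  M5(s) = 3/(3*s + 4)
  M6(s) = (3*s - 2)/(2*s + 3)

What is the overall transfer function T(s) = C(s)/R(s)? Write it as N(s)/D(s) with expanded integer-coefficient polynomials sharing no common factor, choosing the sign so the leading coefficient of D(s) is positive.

First reduce the diagram to T(s).

(1) multiply M3, M4 (series) -> (-1)/4
(2) feedback reduction of M2, (M3*M4) -> 4
(3) cascade M5, M6 -> (9*s - 6)/(6*s^2 + 17*s + 12)
(4) add M1, [M2/(1+M2*(M3*M4))], (M5*M6) (parallel), giving the overall T(s)

Answer: (24*s^3 + 17*s^2 - 155*s - 102)/(6*s^3 - s^2 - 39*s - 36)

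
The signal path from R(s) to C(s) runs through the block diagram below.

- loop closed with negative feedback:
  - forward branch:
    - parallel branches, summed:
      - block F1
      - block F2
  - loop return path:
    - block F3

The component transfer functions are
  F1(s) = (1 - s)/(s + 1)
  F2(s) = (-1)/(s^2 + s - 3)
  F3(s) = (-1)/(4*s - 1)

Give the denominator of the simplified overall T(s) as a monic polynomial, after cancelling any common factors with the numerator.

Step 1. parallel reduction of F1, F2 = (-s^3 + 3*s - 4)/(s^3 + 2*s^2 - 2*s - 3)
Step 2. collapse the loop ((F1+F2) forward, F3 return) = (-4*s^4 + s^3 + 12*s^2 - 19*s + 4)/(4*s^4 + 8*s^3 - 10*s^2 - 13*s + 7)
Step 2 gives the fully reduced T(s), with no common factor left to cancel. The denominator's leading coefficient is 4, so divide each of its coefficients by 4 to get the monic form.

Hence the answer: s^4 + 2*s^3 - 5*s^2/2 - 13*s/4 + 7/4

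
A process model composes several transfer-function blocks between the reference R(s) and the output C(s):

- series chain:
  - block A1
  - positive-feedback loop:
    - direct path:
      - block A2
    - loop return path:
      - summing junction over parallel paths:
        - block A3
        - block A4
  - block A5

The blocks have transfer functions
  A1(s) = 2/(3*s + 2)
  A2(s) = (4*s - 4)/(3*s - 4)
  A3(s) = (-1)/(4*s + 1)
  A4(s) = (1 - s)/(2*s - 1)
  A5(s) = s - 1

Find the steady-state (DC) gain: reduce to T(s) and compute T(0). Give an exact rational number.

Step 1. add A3, A4 (parallel): (-4*s^2 + s + 2)/(8*s^2 - 2*s - 1)
Step 2. close the feedback loop around A2, (A3+A4): (32*s^3 - 40*s^2 + 4*s + 4)/(40*s^3 - 58*s^2 + s + 12)
Step 3. cascade A1, [A2/(1-A2*(A3+A4))], A5: (64*s^4 - 144*s^3 + 88*s^2 - 8)/(120*s^4 - 94*s^3 - 113*s^2 + 38*s + 24)
That last expression is T(s); at s = 0 only the constant terms survive, so T(0) = -8/24 = -1/3.

Therefore the answer is -1/3.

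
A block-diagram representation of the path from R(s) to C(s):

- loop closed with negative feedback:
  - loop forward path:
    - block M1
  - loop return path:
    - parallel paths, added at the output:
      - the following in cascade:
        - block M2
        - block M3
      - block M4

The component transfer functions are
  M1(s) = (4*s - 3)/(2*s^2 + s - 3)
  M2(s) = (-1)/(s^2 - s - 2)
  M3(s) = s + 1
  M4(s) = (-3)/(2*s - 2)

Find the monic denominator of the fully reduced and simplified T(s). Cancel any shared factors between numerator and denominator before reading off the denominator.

(1) multiply M2, M3 (series) -> (-1)/(s - 2)
(2) combine (M2*M3), M4 in parallel -> (8 - 5*s)/(2*s^2 - 6*s + 4)
(3) close the feedback loop around M1, ((M2*M3)+M4) -> (8*s^3 - 30*s^2 + 34*s - 12)/(4*s^4 - 10*s^3 - 24*s^2 + 69*s - 36)
Step 3 gives the fully reduced T(s), with no common factor left to cancel. The denominator's leading coefficient is 4, so divide each of its coefficients by 4 to get the monic form.

Final answer: s^4 - 5*s^3/2 - 6*s^2 + 69*s/4 - 9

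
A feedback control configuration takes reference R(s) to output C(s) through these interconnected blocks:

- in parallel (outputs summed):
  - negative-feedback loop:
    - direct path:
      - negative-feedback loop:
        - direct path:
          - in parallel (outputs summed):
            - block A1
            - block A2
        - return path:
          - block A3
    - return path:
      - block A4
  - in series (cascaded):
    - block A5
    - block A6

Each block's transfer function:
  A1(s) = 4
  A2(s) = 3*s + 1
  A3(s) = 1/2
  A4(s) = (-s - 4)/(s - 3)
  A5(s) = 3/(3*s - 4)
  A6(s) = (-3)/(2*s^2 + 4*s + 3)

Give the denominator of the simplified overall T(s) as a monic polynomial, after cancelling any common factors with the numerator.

1. reduce the parallel group A1, A2 = 3*s + 5
2. apply the feedback formula to (A1+A2), A3 = (6*s + 10)/(3*s + 7)
3. reduce the feedback loop with forward [(A1+A2)/(1+(A1+A2)*A3)] and return A4 = (-6*s^2 + 8*s + 30)/(3*s^2 + 36*s + 61)
4. cascade A5, A6 = (-9)/(6*s^3 + 4*s^2 - 7*s - 12)
5. reduce the parallel group [[(A1+A2)/(1+(A1+A2)*A3)]/(1+[(A1+A2)/(1+(A1+A2)*A3)]*A4)], (A5*A6) = (-36*s^5 + 24*s^4 + 254*s^3 + 109*s^2 - 630*s - 909)/(18*s^5 + 228*s^4 + 489*s^3 - 44*s^2 - 859*s - 732)
No further cancellation is possible in the step-5 result, so that is T(s). Its denominator becomes monic after dividing by the leading coefficient 18.

Answer: s^5 + 38*s^4/3 + 163*s^3/6 - 22*s^2/9 - 859*s/18 - 122/3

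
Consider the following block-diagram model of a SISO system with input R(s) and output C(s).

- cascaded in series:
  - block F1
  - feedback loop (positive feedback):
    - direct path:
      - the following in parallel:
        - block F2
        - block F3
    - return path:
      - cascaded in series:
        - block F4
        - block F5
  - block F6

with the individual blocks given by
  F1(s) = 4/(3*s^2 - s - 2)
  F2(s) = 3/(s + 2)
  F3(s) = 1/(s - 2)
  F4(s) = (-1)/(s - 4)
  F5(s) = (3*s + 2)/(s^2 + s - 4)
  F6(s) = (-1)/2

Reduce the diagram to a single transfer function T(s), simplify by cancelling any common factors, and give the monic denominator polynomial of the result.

Step 1 - reduce the parallel group F2, F3 = (4*s - 4)/(s^2 - 4)
Step 2 - cascade F4, F5 = (-3*s - 2)/(s^3 - 3*s^2 - 8*s + 16)
Step 3 - collapse the loop ((F2+F3) forward, (F4*F5) return) = (4*s^4 - 16*s^3 - 20*s^2 + 96*s - 64)/(s^5 - 3*s^4 - 12*s^3 + 40*s^2 + 28*s - 72)
Step 4 - combine F1, [(F2+F3)/(1-(F2+F3)*(F4*F5))], F6 in series = (-8*s^3 + 24*s^2 + 64*s - 128)/(3*s^6 - 7*s^5 - 42*s^4 + 96*s^3 + 164*s^2 - 160*s - 144)
No further cancellation is possible in the step-4 result, so that is T(s). Its denominator becomes monic after dividing by the leading coefficient 3.

Answer: s^6 - 7*s^5/3 - 14*s^4 + 32*s^3 + 164*s^2/3 - 160*s/3 - 48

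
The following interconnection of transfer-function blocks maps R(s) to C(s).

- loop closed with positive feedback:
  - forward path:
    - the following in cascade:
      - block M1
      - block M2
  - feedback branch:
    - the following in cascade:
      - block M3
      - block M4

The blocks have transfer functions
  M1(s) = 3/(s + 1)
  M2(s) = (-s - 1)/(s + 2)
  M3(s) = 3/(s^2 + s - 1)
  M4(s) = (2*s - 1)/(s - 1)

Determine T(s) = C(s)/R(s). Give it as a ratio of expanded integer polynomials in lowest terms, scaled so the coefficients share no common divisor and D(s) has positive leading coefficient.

Reducing step by step:

1. combine M1, M2 in series; result (-3)/(s + 2)
2. cascade M3, M4; result (6*s - 3)/(s^3 - 2*s + 1)
3. reduce the feedback loop with forward (M1*M2) and return (M3*M4) - this is the overall T(s), already in the required normalized form

Answer: (-3*s^3 + 6*s - 3)/(s^4 + 2*s^3 - 2*s^2 + 15*s - 7)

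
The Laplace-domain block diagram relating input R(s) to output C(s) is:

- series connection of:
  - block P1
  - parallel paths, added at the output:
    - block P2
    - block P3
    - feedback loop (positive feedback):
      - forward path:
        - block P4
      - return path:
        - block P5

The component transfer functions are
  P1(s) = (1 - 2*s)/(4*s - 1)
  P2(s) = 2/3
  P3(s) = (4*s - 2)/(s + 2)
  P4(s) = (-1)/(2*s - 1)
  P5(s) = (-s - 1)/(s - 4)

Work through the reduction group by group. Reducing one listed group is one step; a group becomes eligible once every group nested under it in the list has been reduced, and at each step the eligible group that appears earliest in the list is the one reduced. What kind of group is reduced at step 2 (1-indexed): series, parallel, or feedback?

Reducing step by step:

1. reduce the feedback loop with forward P4 and return P5
2. parallel reduction of P2, P3, [P4/(1-P4*P5)]
3. series reduction of P1, (P2+P3+[P4/(1-P4*P5)])
The group at step 2 is a parallel group.

Answer: parallel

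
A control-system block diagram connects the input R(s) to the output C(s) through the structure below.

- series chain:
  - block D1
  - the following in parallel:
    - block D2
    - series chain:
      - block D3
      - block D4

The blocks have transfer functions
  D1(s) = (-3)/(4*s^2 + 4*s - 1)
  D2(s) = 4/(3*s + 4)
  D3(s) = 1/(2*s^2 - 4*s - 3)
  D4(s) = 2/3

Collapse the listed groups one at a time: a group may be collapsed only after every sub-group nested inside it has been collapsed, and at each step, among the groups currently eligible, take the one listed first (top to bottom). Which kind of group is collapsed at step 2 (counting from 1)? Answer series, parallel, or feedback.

Answer: parallel

Working:
Step 1. series reduction of D3, D4
Step 2. add D2, (D3*D4) (parallel)
Step 3. cascade D1, (D2+(D3*D4))
The group at step 2 is a parallel group.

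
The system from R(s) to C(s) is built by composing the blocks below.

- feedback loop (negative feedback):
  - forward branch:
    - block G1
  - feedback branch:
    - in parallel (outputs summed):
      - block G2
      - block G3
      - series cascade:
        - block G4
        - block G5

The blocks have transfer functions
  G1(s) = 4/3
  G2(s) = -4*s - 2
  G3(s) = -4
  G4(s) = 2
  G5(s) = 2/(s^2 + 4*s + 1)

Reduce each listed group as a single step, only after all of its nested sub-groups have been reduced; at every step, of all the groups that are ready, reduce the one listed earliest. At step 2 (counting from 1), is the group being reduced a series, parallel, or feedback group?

Answer: parallel

Working:
Step 1. combine G4, G5 in series
Step 2. parallel reduction of G2, G3, (G4*G5)
Step 3. feedback reduction of G1, (G2+G3+(G4*G5))
The group at step 2 is a parallel group.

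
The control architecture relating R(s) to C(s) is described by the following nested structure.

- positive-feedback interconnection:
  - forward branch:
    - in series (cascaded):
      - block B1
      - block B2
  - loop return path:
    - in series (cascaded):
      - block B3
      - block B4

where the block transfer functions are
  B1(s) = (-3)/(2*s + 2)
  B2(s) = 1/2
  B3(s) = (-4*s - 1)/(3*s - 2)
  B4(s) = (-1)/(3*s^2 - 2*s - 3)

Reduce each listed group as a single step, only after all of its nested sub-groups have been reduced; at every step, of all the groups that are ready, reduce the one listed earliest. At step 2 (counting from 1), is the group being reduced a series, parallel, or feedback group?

1. cascade B1, B2
2. reduce the series chain B3, B4
3. apply the feedback formula to (B1*B2), (B3*B4)
At step 2 the group reduced is series.

Answer: series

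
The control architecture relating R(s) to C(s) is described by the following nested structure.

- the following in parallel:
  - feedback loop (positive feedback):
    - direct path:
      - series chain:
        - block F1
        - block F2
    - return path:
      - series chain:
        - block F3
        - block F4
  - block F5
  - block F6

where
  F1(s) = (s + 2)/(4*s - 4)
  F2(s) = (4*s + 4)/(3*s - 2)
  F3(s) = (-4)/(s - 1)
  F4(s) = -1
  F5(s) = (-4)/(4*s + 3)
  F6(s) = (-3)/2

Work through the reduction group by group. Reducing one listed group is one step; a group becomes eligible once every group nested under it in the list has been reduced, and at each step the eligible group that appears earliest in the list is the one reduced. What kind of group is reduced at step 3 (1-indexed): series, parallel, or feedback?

Step 1 - multiply F1, F2 (series)
Step 2 - series reduction of F3, F4
Step 3 - collapse the loop ((F1*F2) forward, (F3*F4) return)
Step 4 - sum the parallel branches [(F1*F2)/(1-(F1*F2)*(F3*F4))], F5, F6
So the answer for step 3 is feedback.

Answer: feedback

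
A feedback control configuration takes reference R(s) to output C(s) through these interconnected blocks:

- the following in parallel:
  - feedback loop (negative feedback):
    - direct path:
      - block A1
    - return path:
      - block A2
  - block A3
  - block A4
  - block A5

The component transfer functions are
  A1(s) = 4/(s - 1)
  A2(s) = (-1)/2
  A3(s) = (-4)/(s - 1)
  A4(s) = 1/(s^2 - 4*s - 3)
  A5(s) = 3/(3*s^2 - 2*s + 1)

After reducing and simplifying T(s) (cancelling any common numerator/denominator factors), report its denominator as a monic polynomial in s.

First reduce the diagram to T(s).

(1) close the feedback loop around A1, A2: 4/(s - 3)
(2) parallel reduction of [A1/(1+A1*A2)], A3, A4, A5: (30*s^4 - 150*s^3 + 66*s^2 + 6*s - 48)/(3*s^6 - 26*s^5 + 65*s^4 - 40*s^3 - 11*s^2 + 18*s - 9)
T(s) is the step-2 result (common factors already cancelled). Leading coefficient of the denominator: 3. Divide through by 3 for the monic polynomial.

Answer: s^6 - 26*s^5/3 + 65*s^4/3 - 40*s^3/3 - 11*s^2/3 + 6*s - 3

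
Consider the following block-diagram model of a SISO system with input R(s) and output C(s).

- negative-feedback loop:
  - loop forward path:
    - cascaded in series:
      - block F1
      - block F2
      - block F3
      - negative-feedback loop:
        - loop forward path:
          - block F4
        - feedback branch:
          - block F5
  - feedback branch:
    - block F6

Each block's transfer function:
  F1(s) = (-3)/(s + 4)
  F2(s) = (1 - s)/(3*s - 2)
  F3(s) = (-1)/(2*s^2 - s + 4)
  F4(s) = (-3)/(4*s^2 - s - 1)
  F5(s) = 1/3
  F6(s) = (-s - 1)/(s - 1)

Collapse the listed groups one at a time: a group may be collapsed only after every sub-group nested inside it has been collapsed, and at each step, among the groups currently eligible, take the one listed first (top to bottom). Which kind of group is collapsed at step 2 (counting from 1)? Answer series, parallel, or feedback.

1. feedback reduction of F4, F5
2. multiply F1, F2, F3, [F4/(1+F4*F5)] (series)
3. reduce the feedback loop with forward (F1*F2*F3*[F4/(1+F4*F5)]) and return F6
So the answer for step 2 is series.

Answer: series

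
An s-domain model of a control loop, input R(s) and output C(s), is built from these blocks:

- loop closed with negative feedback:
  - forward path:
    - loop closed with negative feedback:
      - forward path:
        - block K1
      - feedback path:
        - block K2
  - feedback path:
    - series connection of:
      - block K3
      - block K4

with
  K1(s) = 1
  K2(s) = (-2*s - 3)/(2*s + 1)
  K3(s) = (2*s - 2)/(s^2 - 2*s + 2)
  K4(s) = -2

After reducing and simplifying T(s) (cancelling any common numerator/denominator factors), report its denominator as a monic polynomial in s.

Answer: s^2 - 4*s/5

Working:
Step 1: feedback reduction of K1, K2, giving -s - 1/2
Step 2: reduce the series chain K3, K4, giving (4 - 4*s)/(s^2 - 2*s + 2)
Step 3: collapse the loop ([K1/(1+K1*K2)] forward, (K3*K4) return), giving (-2*s^3 + 3*s^2 - 2*s - 2)/(10*s^2 - 8*s)
No further cancellation is possible in the step-3 result, so that is T(s). Its denominator becomes monic after dividing by the leading coefficient 10.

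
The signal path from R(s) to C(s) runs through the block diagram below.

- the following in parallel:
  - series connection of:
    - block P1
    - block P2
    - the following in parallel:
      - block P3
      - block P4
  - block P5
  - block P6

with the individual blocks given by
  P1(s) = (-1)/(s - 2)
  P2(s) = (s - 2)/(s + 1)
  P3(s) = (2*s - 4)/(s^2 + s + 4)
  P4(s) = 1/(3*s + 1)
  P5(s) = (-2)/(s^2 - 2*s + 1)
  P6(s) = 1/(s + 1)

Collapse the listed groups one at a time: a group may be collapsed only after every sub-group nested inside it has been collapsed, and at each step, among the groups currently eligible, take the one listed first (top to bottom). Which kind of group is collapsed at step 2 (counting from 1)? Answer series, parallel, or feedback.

Reducing step by step:

1. reduce the parallel group P3, P4
2. reduce the series chain P1, P2, (P3+P4)
3. combine (P1*P2*(P3+P4)), P5, P6 in parallel
Step 2 collapses a series group.

Answer: series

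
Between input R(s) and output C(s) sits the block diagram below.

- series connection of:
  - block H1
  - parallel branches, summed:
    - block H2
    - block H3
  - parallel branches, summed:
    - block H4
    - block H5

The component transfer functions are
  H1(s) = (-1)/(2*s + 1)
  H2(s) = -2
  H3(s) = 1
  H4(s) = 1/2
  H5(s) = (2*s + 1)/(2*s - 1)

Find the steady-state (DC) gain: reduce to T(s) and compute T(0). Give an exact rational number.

1. sum the parallel branches H2, H3, giving -1
2. combine H4, H5 in parallel, giving (6*s + 1)/(4*s - 2)
3. series reduction of H1, (H2+H3), (H4+H5), giving (6*s + 1)/(8*s^2 - 2)
The step-3 result is T(s). Setting s = 0: T(0) = 1/(-2) = -1/2.

Final answer: -1/2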